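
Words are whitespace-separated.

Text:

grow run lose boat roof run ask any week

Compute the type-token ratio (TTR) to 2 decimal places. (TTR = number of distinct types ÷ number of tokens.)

0.89

N = 9 tokens, V = 8 types.
TTR = V / N = 8 / 9 = 0.89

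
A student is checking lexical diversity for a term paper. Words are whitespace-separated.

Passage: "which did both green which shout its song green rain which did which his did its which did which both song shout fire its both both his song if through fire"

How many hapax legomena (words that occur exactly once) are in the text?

3

Frequencies: which:6, did:4, both:4, its:3, song:3, green:2, shout:2, his:2, fire:2, rain:1, if:1, through:1
Hapax (freq=1): if, rain, through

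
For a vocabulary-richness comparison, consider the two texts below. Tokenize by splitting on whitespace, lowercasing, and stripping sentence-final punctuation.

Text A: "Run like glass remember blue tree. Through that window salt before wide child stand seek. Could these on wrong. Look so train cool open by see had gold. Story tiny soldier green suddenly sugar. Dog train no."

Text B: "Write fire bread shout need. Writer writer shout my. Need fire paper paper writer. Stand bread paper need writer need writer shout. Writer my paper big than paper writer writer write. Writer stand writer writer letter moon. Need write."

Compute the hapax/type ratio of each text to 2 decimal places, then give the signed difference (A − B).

0.66

A: hapax=35, V=36, ratio=0.97
B: hapax=4, V=13, ratio=0.31
Difference = 0.97 − 0.31 = 0.66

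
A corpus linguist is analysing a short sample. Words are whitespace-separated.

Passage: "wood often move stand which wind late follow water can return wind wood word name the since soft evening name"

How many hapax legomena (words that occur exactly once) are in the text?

Frequencies: wood:2, wind:2, name:2, often:1, move:1, stand:1, which:1, late:1, follow:1, water:1, can:1, return:1, word:1, the:1, since:1, soft:1, evening:1
Hapax (freq=1): can, evening, follow, late, move, often, return, since, soft, stand, the, water, which, word

14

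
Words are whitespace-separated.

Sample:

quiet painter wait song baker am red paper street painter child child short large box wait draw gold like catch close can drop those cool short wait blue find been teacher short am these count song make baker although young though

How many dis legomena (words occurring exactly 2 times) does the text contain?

5

Frequencies: wait:3, short:3, painter:2, song:2, baker:2, am:2, child:2, quiet:1, red:1, paper:1, street:1, large:1, box:1, draw:1, gold:1, like:1, catch:1, close:1, can:1, drop:1, … (12 more, each freq 1)
Words with frequency 2: am, baker, child, painter, song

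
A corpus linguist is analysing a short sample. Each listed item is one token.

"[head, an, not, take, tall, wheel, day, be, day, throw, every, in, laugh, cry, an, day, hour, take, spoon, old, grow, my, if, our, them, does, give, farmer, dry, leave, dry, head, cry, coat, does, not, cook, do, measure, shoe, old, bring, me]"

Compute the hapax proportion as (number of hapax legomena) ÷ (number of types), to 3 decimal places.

Frequencies: day:3, head:2, an:2, not:2, take:2, cry:2, old:2, does:2, dry:2, tall:1, wheel:1, be:1, throw:1, every:1, in:1, laugh:1, hour:1, spoon:1, grow:1, my:1, … (13 more, each freq 1)
Hapax count = 24; type count = 33.
Ratio = 24 / 33 = 0.727

0.727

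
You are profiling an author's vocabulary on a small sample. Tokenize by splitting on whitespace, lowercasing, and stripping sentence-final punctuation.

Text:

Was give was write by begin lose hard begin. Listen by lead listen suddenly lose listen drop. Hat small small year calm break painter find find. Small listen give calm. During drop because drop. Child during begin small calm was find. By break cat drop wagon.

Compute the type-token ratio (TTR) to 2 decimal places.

0.50

N = 46 tokens, V = 23 types.
TTR = V / N = 23 / 46 = 0.50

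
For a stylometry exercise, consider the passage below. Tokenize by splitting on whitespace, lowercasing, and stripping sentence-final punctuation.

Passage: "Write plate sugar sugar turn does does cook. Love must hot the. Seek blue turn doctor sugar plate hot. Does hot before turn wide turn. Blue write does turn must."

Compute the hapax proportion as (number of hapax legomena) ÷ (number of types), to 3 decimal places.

Frequencies: turn:5, does:4, sugar:3, hot:3, write:2, plate:2, must:2, blue:2, cook:1, love:1, the:1, seek:1, doctor:1, before:1, wide:1
Hapax count = 7; type count = 15.
Ratio = 7 / 15 = 0.467

0.467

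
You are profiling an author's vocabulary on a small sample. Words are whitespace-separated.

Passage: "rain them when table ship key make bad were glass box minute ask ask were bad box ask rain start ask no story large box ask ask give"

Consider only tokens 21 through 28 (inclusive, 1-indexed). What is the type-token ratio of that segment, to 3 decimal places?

0.750

Segment tokens 21–28: ask, no, story, large, box, ask, ask, give
Segment N = 8, segment V = 6.
TTR = 6 / 8 = 0.750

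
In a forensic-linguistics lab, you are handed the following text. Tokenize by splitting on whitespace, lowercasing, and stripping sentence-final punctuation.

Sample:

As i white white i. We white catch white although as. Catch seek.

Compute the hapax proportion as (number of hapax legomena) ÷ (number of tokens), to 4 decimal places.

0.2308

Frequencies: white:4, as:2, i:2, catch:2, we:1, although:1, seek:1
Hapax count = 3; token count = 13.
Ratio = 3 / 13 = 0.2308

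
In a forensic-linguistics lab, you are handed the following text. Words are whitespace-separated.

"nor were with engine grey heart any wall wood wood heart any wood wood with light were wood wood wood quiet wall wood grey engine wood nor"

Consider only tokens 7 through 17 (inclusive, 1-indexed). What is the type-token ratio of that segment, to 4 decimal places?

Segment tokens 7–17: any, wall, wood, wood, heart, any, wood, wood, with, light, were
Segment N = 11, segment V = 7.
TTR = 7 / 11 = 0.6364

0.6364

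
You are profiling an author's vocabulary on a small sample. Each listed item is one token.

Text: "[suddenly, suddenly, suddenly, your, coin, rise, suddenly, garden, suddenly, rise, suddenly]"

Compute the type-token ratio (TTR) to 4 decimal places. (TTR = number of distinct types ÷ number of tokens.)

0.4545

N = 11 tokens, V = 5 types.
TTR = V / N = 5 / 11 = 0.4545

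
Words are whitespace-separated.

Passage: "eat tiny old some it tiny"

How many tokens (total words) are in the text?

Tokens: eat, tiny, old, some, it, tiny
N = 6

6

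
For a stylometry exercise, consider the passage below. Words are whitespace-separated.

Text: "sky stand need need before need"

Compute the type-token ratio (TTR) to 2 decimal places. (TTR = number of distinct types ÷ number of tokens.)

0.67

N = 6 tokens, V = 4 types.
TTR = V / N = 4 / 6 = 0.67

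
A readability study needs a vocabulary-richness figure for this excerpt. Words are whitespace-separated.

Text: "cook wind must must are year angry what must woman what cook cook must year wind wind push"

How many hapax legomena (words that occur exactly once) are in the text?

4

Frequencies: must:4, cook:3, wind:3, year:2, what:2, are:1, angry:1, woman:1, push:1
Hapax (freq=1): angry, are, push, woman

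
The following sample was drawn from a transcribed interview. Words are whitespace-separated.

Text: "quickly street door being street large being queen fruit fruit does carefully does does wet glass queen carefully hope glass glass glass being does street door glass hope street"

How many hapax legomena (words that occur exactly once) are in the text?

3

Frequencies: glass:5, street:4, does:4, being:3, door:2, queen:2, fruit:2, carefully:2, hope:2, quickly:1, large:1, wet:1
Hapax (freq=1): large, quickly, wet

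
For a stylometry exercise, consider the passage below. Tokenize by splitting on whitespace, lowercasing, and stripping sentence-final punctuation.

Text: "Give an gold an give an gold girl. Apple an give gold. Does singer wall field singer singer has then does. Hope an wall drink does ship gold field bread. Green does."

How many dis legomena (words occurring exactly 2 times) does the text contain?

2

Frequencies: an:5, gold:4, does:4, give:3, singer:3, wall:2, field:2, girl:1, apple:1, has:1, then:1, hope:1, drink:1, ship:1, bread:1, green:1
Words with frequency 2: field, wall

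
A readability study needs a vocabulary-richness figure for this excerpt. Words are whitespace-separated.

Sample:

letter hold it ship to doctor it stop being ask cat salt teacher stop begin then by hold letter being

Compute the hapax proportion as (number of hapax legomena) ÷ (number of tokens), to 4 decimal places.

0.5000

Frequencies: letter:2, hold:2, it:2, stop:2, being:2, ship:1, to:1, doctor:1, ask:1, cat:1, salt:1, teacher:1, begin:1, then:1, by:1
Hapax count = 10; token count = 20.
Ratio = 10 / 20 = 0.5000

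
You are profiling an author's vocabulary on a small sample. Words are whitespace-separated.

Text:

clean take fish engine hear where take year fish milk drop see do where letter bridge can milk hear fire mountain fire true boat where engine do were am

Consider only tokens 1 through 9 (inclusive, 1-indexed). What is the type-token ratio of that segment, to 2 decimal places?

0.78

Segment tokens 1–9: clean, take, fish, engine, hear, where, take, year, fish
Segment N = 9, segment V = 7.
TTR = 7 / 9 = 0.78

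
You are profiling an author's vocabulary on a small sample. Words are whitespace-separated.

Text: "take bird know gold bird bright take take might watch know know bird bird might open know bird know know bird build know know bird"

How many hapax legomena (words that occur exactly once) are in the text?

5

Frequencies: know:8, bird:7, take:3, might:2, gold:1, bright:1, watch:1, open:1, build:1
Hapax (freq=1): bright, build, gold, open, watch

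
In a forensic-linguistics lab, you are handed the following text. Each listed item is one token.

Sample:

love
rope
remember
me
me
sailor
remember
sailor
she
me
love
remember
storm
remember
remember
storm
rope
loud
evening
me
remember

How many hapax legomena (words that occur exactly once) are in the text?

Frequencies: remember:6, me:4, love:2, rope:2, sailor:2, storm:2, she:1, loud:1, evening:1
Hapax (freq=1): evening, loud, she

3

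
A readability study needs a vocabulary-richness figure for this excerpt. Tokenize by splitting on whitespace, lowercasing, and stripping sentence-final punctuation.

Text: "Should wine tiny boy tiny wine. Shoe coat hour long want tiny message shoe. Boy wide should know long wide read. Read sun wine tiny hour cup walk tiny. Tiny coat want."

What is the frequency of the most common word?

Frequencies: tiny:6, wine:3, should:2, boy:2, shoe:2, coat:2, hour:2, long:2, want:2, wide:2, read:2, message:1, know:1, sun:1, cup:1, walk:1
Most common: 'tiny' with frequency 6.

6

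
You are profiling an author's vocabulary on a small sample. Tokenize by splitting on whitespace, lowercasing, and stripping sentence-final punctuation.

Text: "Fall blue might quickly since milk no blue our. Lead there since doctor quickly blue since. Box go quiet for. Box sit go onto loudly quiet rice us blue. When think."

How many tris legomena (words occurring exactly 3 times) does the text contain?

1

Frequencies: blue:4, since:3, quickly:2, box:2, go:2, quiet:2, fall:1, might:1, milk:1, no:1, our:1, lead:1, there:1, doctor:1, for:1, sit:1, onto:1, loudly:1, rice:1, us:1, … (2 more, each freq 1)
Words with frequency 3: since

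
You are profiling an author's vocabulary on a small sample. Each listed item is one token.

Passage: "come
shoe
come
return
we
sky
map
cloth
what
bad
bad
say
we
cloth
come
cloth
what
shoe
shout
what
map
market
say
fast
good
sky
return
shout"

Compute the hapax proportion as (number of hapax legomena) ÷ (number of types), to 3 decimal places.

Frequencies: come:3, cloth:3, what:3, shoe:2, return:2, we:2, sky:2, map:2, bad:2, say:2, shout:2, market:1, fast:1, good:1
Hapax count = 3; type count = 14.
Ratio = 3 / 14 = 0.214

0.214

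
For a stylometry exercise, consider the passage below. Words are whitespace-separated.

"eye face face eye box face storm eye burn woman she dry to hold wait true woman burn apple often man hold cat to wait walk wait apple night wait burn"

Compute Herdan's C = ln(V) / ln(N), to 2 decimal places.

N = 31, V = 18.
ln(V) = 2.890372, ln(N) = 3.433987
C = 2.890372 / 3.433987 = 0.84

0.84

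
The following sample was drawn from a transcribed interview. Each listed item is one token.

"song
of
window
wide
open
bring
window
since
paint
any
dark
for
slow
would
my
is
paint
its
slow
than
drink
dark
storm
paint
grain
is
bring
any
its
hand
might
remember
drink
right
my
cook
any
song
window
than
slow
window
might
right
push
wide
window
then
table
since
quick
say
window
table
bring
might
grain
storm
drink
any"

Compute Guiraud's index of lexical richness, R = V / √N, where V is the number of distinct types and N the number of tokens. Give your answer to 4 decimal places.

3.8730

N = 60, V = 30.
√N = 7.745967
R = 30 / 7.745967 = 3.8730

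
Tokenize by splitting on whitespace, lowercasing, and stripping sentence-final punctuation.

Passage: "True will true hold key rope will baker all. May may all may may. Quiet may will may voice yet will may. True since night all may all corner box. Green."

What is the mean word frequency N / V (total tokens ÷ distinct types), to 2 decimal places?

1.94

N = 31 tokens, V = 16 types.
Mean frequency = N / V = 31 / 16 = 1.94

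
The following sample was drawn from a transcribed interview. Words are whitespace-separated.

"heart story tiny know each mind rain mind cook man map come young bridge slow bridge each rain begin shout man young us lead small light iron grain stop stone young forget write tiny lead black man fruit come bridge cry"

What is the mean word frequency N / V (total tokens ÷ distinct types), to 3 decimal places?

1.414

N = 41 tokens, V = 29 types.
Mean frequency = N / V = 41 / 29 = 1.414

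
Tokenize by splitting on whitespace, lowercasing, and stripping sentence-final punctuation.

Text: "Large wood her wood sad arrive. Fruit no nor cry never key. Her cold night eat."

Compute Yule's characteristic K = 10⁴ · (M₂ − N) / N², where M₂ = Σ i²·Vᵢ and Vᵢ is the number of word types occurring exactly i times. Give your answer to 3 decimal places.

Frequencies: wood:2, her:2, large:1, sad:1, arrive:1, fruit:1, no:1, nor:1, cry:1, never:1, key:1, cold:1, night:1, eat:1
N = 16. Frequency spectrum: V_1=12, V_2=2
M₂ = 1²·12 + 2²·2 = 20
K = 10000 × (20 − 16) / 16² = 156.250

156.250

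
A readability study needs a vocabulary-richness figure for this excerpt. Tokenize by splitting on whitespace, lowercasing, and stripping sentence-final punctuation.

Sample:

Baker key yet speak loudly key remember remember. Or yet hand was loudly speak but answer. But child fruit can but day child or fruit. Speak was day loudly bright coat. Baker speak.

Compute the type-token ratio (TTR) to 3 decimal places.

0.515

N = 33 tokens, V = 17 types.
TTR = V / N = 17 / 33 = 0.515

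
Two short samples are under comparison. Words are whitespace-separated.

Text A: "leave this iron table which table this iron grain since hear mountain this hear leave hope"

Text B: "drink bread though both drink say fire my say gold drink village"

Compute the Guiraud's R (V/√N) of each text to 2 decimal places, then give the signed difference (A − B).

-0.10

A: V=10, N=16, R=2.50
B: V=9, N=12, R=2.60
Difference = 2.50 − 2.60 = -0.10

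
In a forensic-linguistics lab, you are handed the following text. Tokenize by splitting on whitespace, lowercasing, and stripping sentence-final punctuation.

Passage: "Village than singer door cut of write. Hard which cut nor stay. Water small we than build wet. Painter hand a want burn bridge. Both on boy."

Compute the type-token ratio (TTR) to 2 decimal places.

N = 27 tokens, V = 25 types.
TTR = V / N = 25 / 27 = 0.93

0.93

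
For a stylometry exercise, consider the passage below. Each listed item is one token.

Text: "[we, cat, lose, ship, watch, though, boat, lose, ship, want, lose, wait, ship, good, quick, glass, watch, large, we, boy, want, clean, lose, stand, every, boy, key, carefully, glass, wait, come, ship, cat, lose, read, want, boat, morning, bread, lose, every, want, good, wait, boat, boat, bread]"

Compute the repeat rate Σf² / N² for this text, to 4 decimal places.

Frequencies: lose:6, ship:4, boat:4, want:4, wait:3, we:2, cat:2, watch:2, good:2, glass:2, boy:2, every:2, bread:2, though:1, quick:1, large:1, clean:1, stand:1, key:1, carefully:1, … (3 more, each freq 1)
Σf² = 135; N² = 2209
Repeat rate = 135 / 2209 = 0.0611

0.0611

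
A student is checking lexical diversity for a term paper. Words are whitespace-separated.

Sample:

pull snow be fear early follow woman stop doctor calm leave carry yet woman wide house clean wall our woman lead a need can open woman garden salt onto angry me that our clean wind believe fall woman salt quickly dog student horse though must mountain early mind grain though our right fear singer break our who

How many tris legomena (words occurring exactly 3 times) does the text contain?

Frequencies: woman:5, our:4, fear:2, early:2, clean:2, salt:2, though:2, pull:1, snow:1, be:1, follow:1, stop:1, doctor:1, calm:1, leave:1, carry:1, yet:1, wide:1, house:1, wall:1, … (25 more, each freq 1)
Words with frequency 3: (none)

0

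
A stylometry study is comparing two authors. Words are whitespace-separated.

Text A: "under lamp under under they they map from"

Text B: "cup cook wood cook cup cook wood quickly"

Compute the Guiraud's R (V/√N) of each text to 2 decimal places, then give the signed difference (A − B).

0.36

A: V=5, N=8, R=1.77
B: V=4, N=8, R=1.41
Difference = 1.77 − 1.41 = 0.36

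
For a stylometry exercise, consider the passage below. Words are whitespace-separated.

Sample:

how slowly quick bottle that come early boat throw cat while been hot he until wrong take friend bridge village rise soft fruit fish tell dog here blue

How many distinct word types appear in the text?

Distinct types: {been, blue, boat, bottle, bridge, cat, come, dog, early, fish, friend, fruit, he, here, hot, how, quick, rise, slowly, soft, take, tell, that, throw, until, village, while, wrong}
V = 28

28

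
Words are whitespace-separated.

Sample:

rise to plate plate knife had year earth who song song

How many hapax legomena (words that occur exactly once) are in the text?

7

Frequencies: plate:2, song:2, rise:1, to:1, knife:1, had:1, year:1, earth:1, who:1
Hapax (freq=1): earth, had, knife, rise, to, who, year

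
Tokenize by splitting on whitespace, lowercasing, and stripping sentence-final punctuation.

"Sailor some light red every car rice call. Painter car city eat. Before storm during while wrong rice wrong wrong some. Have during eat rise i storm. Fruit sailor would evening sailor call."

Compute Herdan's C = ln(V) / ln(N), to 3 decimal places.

0.884

N = 33, V = 22.
ln(V) = 3.091042, ln(N) = 3.496508
C = 3.091042 / 3.496508 = 0.884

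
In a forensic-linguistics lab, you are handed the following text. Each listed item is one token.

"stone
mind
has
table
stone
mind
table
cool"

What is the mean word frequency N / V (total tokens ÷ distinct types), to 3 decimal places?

1.600

N = 8 tokens, V = 5 types.
Mean frequency = N / V = 8 / 5 = 1.600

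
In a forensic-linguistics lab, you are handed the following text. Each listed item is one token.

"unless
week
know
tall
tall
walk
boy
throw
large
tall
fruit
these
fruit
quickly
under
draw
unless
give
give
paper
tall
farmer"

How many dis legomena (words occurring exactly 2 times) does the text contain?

3

Frequencies: tall:4, unless:2, fruit:2, give:2, week:1, know:1, walk:1, boy:1, throw:1, large:1, these:1, quickly:1, under:1, draw:1, paper:1, farmer:1
Words with frequency 2: fruit, give, unless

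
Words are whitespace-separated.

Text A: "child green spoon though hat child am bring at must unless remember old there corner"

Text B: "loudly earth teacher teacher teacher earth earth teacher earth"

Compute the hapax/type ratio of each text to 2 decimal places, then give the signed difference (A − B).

0.60

A: hapax=13, V=14, ratio=0.93
B: hapax=1, V=3, ratio=0.33
Difference = 0.93 − 0.33 = 0.60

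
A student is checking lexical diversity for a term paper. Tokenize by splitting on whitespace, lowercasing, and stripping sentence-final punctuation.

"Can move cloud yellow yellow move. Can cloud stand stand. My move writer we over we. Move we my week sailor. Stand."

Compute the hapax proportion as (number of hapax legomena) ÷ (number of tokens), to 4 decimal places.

0.1818

Frequencies: move:4, stand:3, we:3, can:2, cloud:2, yellow:2, my:2, writer:1, over:1, week:1, sailor:1
Hapax count = 4; token count = 22.
Ratio = 4 / 22 = 0.1818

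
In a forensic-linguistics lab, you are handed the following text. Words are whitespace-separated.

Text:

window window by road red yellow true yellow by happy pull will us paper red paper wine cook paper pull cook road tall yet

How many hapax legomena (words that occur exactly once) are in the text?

7

Frequencies: paper:3, window:2, by:2, road:2, red:2, yellow:2, pull:2, cook:2, true:1, happy:1, will:1, us:1, wine:1, tall:1, yet:1
Hapax (freq=1): happy, tall, true, us, will, wine, yet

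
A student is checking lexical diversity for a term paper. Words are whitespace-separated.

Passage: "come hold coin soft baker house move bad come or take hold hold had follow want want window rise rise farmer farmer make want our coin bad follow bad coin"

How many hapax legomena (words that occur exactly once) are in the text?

Frequencies: hold:3, coin:3, bad:3, want:3, come:2, follow:2, rise:2, farmer:2, soft:1, baker:1, house:1, move:1, or:1, take:1, had:1, window:1, make:1, our:1
Hapax (freq=1): baker, had, house, make, move, or, our, soft, take, window

10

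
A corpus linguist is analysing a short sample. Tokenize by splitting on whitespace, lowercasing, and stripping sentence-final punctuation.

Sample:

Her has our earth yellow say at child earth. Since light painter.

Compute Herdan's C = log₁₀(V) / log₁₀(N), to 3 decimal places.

0.965

N = 12, V = 11.
log₁₀(V) = 1.041393, log₁₀(N) = 1.079181
C = 1.041393 / 1.079181 = 0.965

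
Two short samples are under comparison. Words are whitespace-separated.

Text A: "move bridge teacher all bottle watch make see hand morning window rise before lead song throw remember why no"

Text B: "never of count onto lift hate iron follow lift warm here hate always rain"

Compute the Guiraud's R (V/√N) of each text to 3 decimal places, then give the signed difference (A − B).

A: V=19, N=19, R=4.359
B: V=12, N=14, R=3.207
Difference = 4.359 − 3.207 = 1.152

1.152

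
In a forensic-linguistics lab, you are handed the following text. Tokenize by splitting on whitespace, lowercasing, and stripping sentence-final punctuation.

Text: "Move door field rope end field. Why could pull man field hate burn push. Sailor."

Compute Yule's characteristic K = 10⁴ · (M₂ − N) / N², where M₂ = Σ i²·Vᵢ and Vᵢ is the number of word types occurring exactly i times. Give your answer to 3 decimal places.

266.667

Frequencies: field:3, move:1, door:1, rope:1, end:1, why:1, could:1, pull:1, man:1, hate:1, burn:1, push:1, sailor:1
N = 15. Frequency spectrum: V_1=12, V_3=1
M₂ = 1²·12 + 3²·1 = 21
K = 10000 × (21 − 15) / 15² = 266.667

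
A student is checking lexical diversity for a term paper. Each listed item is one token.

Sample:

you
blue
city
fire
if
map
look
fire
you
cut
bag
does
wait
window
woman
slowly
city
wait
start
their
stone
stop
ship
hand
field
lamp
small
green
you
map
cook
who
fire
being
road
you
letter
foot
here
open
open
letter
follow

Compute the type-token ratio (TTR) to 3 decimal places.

0.767

N = 43 tokens, V = 33 types.
TTR = V / N = 33 / 43 = 0.767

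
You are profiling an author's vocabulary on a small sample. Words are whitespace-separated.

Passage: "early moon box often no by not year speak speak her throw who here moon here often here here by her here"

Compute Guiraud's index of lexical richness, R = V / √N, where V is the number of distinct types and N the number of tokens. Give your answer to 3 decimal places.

2.772

N = 22, V = 13.
√N = 4.690416
R = 13 / 4.690416 = 2.772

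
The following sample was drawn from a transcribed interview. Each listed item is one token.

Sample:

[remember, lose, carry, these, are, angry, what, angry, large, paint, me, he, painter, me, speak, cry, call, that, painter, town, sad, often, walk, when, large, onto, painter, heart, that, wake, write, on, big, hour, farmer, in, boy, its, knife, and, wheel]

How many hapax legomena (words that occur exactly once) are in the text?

Frequencies: painter:3, angry:2, large:2, me:2, that:2, remember:1, lose:1, carry:1, these:1, are:1, what:1, paint:1, he:1, speak:1, cry:1, call:1, town:1, sad:1, often:1, walk:1, … (15 more, each freq 1)
Hapax (freq=1): and, are, big, boy, call, carry, cry, farmer, he, heart, hour, in, its, knife, lose, often, on, onto, paint, remember, sad, speak, these, town, wake, walk, what, wheel, when, write

30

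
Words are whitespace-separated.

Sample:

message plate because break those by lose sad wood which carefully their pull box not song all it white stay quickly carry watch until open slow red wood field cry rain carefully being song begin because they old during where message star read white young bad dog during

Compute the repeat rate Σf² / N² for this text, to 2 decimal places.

0.03

Frequencies: message:2, because:2, wood:2, carefully:2, song:2, white:2, during:2, plate:1, break:1, those:1, by:1, lose:1, sad:1, which:1, their:1, pull:1, box:1, not:1, all:1, it:1, … (21 more, each freq 1)
Σf² = 62; N² = 2304
Repeat rate = 62 / 2304 = 0.03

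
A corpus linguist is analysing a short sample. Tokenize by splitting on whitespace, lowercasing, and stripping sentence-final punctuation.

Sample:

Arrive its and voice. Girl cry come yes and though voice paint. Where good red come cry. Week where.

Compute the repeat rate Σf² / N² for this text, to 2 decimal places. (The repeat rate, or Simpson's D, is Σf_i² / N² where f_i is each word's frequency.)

0.08

Frequencies: and:2, voice:2, cry:2, come:2, where:2, arrive:1, its:1, girl:1, yes:1, though:1, paint:1, good:1, red:1, week:1
Σf² = 29; N² = 361
Repeat rate = 29 / 361 = 0.08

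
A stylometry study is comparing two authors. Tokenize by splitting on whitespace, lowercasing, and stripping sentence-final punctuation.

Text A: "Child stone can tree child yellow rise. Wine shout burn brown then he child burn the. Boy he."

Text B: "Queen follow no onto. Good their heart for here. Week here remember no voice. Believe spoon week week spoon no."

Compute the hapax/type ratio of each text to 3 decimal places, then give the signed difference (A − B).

A: hapax=11, V=14, ratio=0.786
B: hapax=10, V=14, ratio=0.714
Difference = 0.786 − 0.714 = 0.072

0.072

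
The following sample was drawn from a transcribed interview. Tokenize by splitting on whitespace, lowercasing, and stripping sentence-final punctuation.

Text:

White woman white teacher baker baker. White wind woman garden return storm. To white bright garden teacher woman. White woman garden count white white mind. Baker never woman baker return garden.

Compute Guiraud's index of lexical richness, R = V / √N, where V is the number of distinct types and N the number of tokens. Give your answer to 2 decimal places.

2.33

N = 31, V = 13.
√N = 5.567764
R = 13 / 5.567764 = 2.33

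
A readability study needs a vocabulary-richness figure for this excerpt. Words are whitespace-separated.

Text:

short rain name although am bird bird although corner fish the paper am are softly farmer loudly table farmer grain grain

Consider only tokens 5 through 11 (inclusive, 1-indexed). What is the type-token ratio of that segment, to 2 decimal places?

Segment tokens 5–11: am, bird, bird, although, corner, fish, the
Segment N = 7, segment V = 6.
TTR = 6 / 7 = 0.86

0.86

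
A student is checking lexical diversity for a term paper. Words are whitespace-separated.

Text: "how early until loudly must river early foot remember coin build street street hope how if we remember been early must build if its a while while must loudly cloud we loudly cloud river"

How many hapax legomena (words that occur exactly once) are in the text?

7

Frequencies: early:3, loudly:3, must:3, how:2, river:2, remember:2, build:2, street:2, if:2, we:2, while:2, cloud:2, until:1, foot:1, coin:1, hope:1, been:1, its:1, a:1
Hapax (freq=1): a, been, coin, foot, hope, its, until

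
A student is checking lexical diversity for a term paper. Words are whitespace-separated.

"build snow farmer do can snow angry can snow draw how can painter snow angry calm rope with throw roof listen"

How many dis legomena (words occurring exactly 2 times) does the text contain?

Frequencies: snow:4, can:3, angry:2, build:1, farmer:1, do:1, draw:1, how:1, painter:1, calm:1, rope:1, with:1, throw:1, roof:1, listen:1
Words with frequency 2: angry

1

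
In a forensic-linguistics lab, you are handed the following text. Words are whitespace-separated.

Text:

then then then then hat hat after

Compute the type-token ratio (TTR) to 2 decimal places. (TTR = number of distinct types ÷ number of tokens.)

0.43

N = 7 tokens, V = 3 types.
TTR = V / N = 3 / 7 = 0.43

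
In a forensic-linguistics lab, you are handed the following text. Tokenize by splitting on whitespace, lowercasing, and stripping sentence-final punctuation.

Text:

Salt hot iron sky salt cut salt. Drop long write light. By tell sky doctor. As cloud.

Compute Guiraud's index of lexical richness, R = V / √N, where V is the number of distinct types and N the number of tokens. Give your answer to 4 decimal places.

N = 17, V = 14.
√N = 4.123106
R = 14 / 4.123106 = 3.3955

3.3955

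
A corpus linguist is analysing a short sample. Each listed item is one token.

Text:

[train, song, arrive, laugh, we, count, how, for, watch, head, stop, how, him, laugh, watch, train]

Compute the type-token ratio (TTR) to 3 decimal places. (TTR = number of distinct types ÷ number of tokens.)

0.750

N = 16 tokens, V = 12 types.
TTR = V / N = 12 / 16 = 0.750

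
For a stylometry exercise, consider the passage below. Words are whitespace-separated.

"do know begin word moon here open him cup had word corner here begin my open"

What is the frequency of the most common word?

2

Frequencies: begin:2, word:2, here:2, open:2, do:1, know:1, moon:1, him:1, cup:1, had:1, corner:1, my:1
Most common: 'begin' with frequency 2.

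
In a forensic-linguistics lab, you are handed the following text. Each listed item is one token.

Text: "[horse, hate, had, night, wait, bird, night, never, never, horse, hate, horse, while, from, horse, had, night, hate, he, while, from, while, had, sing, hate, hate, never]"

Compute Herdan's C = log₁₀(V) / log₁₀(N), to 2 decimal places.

N = 27, V = 11.
log₁₀(V) = 1.041393, log₁₀(N) = 1.431364
C = 1.041393 / 1.431364 = 0.73

0.73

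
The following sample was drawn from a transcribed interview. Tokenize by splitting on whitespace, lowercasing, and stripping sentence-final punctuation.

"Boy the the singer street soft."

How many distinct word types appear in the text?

Distinct types: {boy, singer, soft, street, the}
V = 5

5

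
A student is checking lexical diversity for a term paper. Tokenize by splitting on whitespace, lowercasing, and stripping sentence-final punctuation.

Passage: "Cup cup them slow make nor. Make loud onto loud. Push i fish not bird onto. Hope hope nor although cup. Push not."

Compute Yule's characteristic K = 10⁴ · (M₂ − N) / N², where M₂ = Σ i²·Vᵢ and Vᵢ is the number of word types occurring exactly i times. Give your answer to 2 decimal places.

378.07

Frequencies: cup:3, make:2, nor:2, loud:2, onto:2, push:2, not:2, hope:2, them:1, slow:1, i:1, fish:1, bird:1, although:1
N = 23. Frequency spectrum: V_1=6, V_2=7, V_3=1
M₂ = 1²·6 + 2²·7 + 3²·1 = 43
K = 10000 × (43 − 23) / 23² = 378.07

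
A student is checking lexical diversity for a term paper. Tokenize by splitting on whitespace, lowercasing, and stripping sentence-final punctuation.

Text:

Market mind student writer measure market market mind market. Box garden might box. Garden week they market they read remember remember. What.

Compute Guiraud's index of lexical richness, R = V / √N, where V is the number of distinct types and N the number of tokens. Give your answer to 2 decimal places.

2.77

N = 22, V = 13.
√N = 4.690416
R = 13 / 4.690416 = 2.77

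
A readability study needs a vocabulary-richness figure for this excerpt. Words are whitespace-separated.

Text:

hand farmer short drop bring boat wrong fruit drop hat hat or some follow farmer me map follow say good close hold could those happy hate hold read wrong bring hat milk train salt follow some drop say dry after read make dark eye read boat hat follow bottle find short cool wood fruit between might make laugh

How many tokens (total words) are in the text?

Tokens: hand, farmer, short, drop, bring, boat, wrong, fruit, drop, hat, hat, or, some, follow, farmer, me, map, follow, say, good, close, hold, could, those, happy, hate, hold, read, wrong, bring, hat, milk, train, salt, follow, some, drop, say, dry, after, read, make, dark, eye, read, boat, hat, follow, bottle, find, short, cool, wood, fruit, between, might, make, laugh
N = 58

58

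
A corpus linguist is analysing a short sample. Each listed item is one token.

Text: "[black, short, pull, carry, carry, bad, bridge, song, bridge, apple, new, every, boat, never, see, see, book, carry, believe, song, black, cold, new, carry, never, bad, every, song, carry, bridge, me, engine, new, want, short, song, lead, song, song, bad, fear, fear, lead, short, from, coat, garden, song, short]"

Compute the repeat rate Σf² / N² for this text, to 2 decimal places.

0.06

Frequencies: song:7, carry:5, short:4, bad:3, bridge:3, new:3, black:2, every:2, never:2, see:2, lead:2, fear:2, pull:1, apple:1, boat:1, book:1, believe:1, cold:1, me:1, engine:1, … (4 more, each freq 1)
Σf² = 153; N² = 2401
Repeat rate = 153 / 2401 = 0.06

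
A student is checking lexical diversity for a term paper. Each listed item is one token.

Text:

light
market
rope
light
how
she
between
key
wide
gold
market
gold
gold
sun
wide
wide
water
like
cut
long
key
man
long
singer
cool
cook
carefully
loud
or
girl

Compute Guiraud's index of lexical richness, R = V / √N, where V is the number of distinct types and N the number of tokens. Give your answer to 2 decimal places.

N = 30, V = 22.
√N = 5.477226
R = 22 / 5.477226 = 4.02

4.02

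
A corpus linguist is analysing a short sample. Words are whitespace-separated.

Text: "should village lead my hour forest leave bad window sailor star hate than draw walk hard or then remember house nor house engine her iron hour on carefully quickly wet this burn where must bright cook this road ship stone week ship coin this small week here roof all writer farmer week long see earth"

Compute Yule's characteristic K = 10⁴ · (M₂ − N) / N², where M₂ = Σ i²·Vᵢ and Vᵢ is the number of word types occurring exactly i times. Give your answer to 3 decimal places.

59.504

Frequencies: this:3, week:3, hour:2, house:2, ship:2, should:1, village:1, lead:1, my:1, forest:1, leave:1, bad:1, window:1, sailor:1, star:1, hate:1, than:1, draw:1, walk:1, hard:1, … (28 more, each freq 1)
N = 55. Frequency spectrum: V_1=43, V_2=3, V_3=2
M₂ = 1²·43 + 2²·3 + 3²·2 = 73
K = 10000 × (73 − 55) / 55² = 59.504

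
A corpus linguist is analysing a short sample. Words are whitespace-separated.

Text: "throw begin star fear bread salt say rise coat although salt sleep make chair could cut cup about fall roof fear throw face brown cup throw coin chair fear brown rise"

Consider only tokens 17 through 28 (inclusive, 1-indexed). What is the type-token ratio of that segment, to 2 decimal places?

Segment tokens 17–28: cup, about, fall, roof, fear, throw, face, brown, cup, throw, coin, chair
Segment N = 12, segment V = 10.
TTR = 10 / 12 = 0.83

0.83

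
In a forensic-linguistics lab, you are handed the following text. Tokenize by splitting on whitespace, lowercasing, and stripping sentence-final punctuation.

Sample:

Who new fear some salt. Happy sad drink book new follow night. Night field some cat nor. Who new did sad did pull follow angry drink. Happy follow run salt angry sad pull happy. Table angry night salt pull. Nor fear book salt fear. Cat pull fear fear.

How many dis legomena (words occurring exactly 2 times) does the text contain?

Frequencies: fear:5, salt:4, pull:4, new:3, happy:3, sad:3, follow:3, night:3, angry:3, who:2, some:2, drink:2, book:2, cat:2, nor:2, did:2, field:1, run:1, table:1
Words with frequency 2: book, cat, did, drink, nor, some, who

7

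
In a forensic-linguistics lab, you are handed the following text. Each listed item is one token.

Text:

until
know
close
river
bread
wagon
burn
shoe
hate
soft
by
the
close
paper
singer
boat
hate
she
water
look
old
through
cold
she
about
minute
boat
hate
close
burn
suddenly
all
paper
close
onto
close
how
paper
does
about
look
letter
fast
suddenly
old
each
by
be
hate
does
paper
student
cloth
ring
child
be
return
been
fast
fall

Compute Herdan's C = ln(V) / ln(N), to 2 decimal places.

0.89

N = 60, V = 39.
ln(V) = 3.663562, ln(N) = 4.094345
C = 3.663562 / 4.094345 = 0.89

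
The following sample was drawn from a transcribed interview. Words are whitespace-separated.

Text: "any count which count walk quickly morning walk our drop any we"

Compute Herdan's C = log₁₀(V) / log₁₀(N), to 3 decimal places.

0.884

N = 12, V = 9.
log₁₀(V) = 0.954243, log₁₀(N) = 1.079181
C = 0.954243 / 1.079181 = 0.884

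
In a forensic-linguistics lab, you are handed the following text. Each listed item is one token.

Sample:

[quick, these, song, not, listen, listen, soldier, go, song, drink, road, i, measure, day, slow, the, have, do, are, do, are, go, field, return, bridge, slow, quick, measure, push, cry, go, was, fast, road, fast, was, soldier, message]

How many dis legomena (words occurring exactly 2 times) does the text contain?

Frequencies: go:3, quick:2, song:2, listen:2, soldier:2, road:2, measure:2, slow:2, do:2, are:2, was:2, fast:2, these:1, not:1, drink:1, i:1, day:1, the:1, have:1, field:1, … (5 more, each freq 1)
Words with frequency 2: are, do, fast, listen, measure, quick, road, slow, soldier, song, was

11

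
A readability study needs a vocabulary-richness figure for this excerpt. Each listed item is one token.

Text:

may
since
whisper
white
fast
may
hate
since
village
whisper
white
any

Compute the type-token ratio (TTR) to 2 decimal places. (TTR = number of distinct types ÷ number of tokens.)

0.67

N = 12 tokens, V = 8 types.
TTR = V / N = 8 / 12 = 0.67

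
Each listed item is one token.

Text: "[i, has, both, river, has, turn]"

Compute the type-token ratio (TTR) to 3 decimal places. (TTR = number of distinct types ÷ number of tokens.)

N = 6 tokens, V = 5 types.
TTR = V / N = 5 / 6 = 0.833

0.833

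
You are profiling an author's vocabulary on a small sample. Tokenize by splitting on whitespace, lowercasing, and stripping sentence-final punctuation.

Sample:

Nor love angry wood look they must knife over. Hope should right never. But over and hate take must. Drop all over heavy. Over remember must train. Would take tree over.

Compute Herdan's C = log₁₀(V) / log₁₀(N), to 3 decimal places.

0.925

N = 31, V = 24.
log₁₀(V) = 1.380211, log₁₀(N) = 1.491362
C = 1.380211 / 1.491362 = 0.925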